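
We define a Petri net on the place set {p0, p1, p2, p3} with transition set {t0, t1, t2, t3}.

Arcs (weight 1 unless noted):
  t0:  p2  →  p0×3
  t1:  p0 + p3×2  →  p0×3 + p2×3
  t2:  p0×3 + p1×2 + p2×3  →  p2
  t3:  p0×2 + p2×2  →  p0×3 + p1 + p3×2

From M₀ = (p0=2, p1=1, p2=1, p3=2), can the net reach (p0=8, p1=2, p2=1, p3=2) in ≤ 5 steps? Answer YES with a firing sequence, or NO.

YES — reachable via ⟨t0, t1, t3⟩ (3 firings)

step 1: fire t0:  (p0=2, p1=1, p2=1, p3=2) → (p0=5, p1=1, p2=0, p3=2)
step 2: fire t1:  (p0=5, p1=1, p2=0, p3=2) → (p0=7, p1=1, p2=3, p3=0)
step 3: fire t3:  (p0=7, p1=1, p2=3, p3=0) → (p0=8, p1=2, p2=1, p3=2)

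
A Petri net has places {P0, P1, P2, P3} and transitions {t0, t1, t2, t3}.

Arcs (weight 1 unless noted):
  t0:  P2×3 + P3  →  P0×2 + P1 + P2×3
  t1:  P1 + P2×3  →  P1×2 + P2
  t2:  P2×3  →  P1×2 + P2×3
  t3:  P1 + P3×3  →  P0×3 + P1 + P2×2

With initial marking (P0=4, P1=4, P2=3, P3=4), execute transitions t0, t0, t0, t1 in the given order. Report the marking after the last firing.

(P0=10, P1=8, P2=1, P3=1)

step 1: fire t0:  (P0=4, P1=4, P2=3, P3=4) → (P0=6, P1=5, P2=3, P3=3)
step 2: fire t0:  (P0=6, P1=5, P2=3, P3=3) → (P0=8, P1=6, P2=3, P3=2)
step 3: fire t0:  (P0=8, P1=6, P2=3, P3=2) → (P0=10, P1=7, P2=3, P3=1)
step 4: fire t1:  (P0=10, P1=7, P2=3, P3=1) → (P0=10, P1=8, P2=1, P3=1)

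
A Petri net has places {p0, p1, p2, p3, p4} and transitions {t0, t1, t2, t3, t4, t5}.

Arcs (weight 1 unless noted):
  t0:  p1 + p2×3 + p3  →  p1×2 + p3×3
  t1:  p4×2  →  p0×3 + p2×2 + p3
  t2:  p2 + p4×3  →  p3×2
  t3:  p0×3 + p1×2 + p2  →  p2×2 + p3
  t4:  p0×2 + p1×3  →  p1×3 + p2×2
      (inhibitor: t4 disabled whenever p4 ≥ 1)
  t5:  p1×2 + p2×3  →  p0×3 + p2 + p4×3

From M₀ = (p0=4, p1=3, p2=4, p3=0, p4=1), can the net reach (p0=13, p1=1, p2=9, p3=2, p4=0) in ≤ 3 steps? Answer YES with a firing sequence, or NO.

NO — not reachable within 3 firings

depth 0: 1 marking
depth 1: 3 markings reached so far
depth 2: 6 markings reached so far
depth 3: 8 markings reached so far
target is not among the 8 markings reachable within 3 steps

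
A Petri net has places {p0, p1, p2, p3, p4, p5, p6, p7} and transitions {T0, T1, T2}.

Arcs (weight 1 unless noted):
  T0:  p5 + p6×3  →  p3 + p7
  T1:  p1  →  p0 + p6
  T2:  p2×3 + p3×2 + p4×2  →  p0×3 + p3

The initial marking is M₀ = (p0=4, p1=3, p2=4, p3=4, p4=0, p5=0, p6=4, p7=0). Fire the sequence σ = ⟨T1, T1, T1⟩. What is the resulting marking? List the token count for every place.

step 1: fire T1:  (p0=4, p1=3, p2=4, p3=4, p4=0, p5=0, p6=4, p7=0) → (p0=5, p1=2, p2=4, p3=4, p4=0, p5=0, p6=5, p7=0)
step 2: fire T1:  (p0=5, p1=2, p2=4, p3=4, p4=0, p5=0, p6=5, p7=0) → (p0=6, p1=1, p2=4, p3=4, p4=0, p5=0, p6=6, p7=0)
step 3: fire T1:  (p0=6, p1=1, p2=4, p3=4, p4=0, p5=0, p6=6, p7=0) → (p0=7, p1=0, p2=4, p3=4, p4=0, p5=0, p6=7, p7=0)

(p0=7, p1=0, p2=4, p3=4, p4=0, p5=0, p6=7, p7=0)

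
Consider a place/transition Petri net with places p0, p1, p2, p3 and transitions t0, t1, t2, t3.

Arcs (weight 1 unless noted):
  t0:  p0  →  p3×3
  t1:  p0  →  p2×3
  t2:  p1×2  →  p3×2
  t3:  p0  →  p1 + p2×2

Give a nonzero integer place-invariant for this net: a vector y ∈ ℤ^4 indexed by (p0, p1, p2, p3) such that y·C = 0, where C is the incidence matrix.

y = (p0:3, p1:1, p2:1, p3:1)

Incidence matrix C (rows=places, cols=transitions):
       t0   t1   t2   t3
   p0  -1   -1    0   -1
   p1   0    0   -2    1
   p2   0    3    0    2
   p3   3    0    2    0

Candidate y = [3, 1, 1, 1]; check y·C column-wise:
  col t0: 3·-1 + 1·0 + 1·0 + 1·3 = 0
  col t1: 3·-1 + 1·0 + 1·3 + 1·0 = 0
  col t2: 3·0 + 1·-2 + 1·0 + 1·2 = 0
  col t3: 3·-1 + 1·1 + 1·2 + 1·0 = 0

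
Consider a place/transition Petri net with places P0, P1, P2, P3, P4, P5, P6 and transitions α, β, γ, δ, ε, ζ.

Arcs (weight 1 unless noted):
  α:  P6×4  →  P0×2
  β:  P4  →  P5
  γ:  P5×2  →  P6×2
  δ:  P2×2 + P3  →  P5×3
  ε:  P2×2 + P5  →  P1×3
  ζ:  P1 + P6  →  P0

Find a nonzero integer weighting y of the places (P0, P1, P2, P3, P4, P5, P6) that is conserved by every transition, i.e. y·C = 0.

y = (P0:2, P1:1, P2:1, P3:1, P4:1, P5:1, P6:1)

Incidence matrix C (rows=places, cols=transitions):
        α    β    γ    δ    ε    ζ
   P0   2    0    0    0    0    1
   P1   0    0    0    0    3   -1
   P2   0    0    0   -2   -2    0
   P3   0    0    0   -1    0    0
   P4   0   -1    0    0    0    0
   P5   0    1   -2    3   -1    0
   P6  -4    0    2    0    0   -1

Candidate y = [2, 1, 1, 1, 1, 1, 1]; check y·C column-wise:
  col α: 2·2 + 1·0 + 1·0 + 1·0 + 1·0 + 1·0 + 1·-4 = 0
  col β: 2·0 + 1·0 + 1·0 + 1·0 + 1·-1 + 1·1 + 1·0 = 0
  col γ: 2·0 + 1·0 + 1·0 + 1·0 + 1·0 + 1·-2 + 1·2 = 0
  col δ: 2·0 + 1·0 + 1·-2 + 1·-1 + 1·0 + 1·3 + 1·0 = 0
  col ε: 2·0 + 1·3 + 1·-2 + 1·0 + 1·0 + 1·-1 + 1·0 = 0
  col ζ: 2·1 + 1·-1 + 1·0 + 1·0 + 1·0 + 1·0 + 1·-1 = 0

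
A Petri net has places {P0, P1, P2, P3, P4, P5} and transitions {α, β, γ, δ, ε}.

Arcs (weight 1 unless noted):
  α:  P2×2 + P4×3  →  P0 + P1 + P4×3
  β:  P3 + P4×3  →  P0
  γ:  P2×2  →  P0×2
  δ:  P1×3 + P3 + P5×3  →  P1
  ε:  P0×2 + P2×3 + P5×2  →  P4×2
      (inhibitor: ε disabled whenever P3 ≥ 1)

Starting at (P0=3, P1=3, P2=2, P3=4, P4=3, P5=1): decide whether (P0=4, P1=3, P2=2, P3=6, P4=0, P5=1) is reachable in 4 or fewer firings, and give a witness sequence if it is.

NO — not reachable within 4 firings

depth 0: 1 marking
depth 1: 4 markings reached so far
depth 2: 6 markings reached so far
depth 3: 6 markings reached so far
(frontier empty at depth 3; search complete)
target is not among the 6 markings reachable within 4 steps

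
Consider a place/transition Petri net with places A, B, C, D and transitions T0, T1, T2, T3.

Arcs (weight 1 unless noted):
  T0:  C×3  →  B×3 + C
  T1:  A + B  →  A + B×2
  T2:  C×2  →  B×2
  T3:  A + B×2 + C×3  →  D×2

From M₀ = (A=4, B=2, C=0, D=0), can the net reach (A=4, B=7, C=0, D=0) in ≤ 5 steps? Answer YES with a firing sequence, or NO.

YES — reachable via ⟨T1, T1, T1, T1, T1⟩ (5 firings)

step 1: fire T1:  (A=4, B=2, C=0, D=0) → (A=4, B=3, C=0, D=0)
step 2: fire T1:  (A=4, B=3, C=0, D=0) → (A=4, B=4, C=0, D=0)
step 3: fire T1:  (A=4, B=4, C=0, D=0) → (A=4, B=5, C=0, D=0)
step 4: fire T1:  (A=4, B=5, C=0, D=0) → (A=4, B=6, C=0, D=0)
step 5: fire T1:  (A=4, B=6, C=0, D=0) → (A=4, B=7, C=0, D=0)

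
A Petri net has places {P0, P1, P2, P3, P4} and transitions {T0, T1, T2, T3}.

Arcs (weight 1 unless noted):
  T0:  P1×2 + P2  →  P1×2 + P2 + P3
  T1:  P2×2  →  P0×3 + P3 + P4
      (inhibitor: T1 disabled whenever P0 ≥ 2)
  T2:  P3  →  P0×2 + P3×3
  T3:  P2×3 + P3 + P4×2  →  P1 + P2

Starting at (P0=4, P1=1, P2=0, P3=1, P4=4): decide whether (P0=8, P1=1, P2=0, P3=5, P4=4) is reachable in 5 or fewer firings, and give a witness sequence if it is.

step 1: fire T2:  (P0=4, P1=1, P2=0, P3=1, P4=4) → (P0=6, P1=1, P2=0, P3=3, P4=4)
step 2: fire T2:  (P0=6, P1=1, P2=0, P3=3, P4=4) → (P0=8, P1=1, P2=0, P3=5, P4=4)

YES — reachable via ⟨T2, T2⟩ (2 firings)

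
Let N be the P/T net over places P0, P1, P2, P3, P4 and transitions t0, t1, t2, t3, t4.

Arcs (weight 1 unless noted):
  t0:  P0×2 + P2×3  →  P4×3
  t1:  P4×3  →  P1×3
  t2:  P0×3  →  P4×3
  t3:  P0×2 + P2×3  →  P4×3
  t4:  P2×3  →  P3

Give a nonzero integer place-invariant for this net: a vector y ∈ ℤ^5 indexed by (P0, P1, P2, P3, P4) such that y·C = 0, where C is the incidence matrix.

y = (P0:3, P1:3, P2:1, P3:3, P4:3)

Incidence matrix C (rows=places, cols=transitions):
       t0   t1   t2   t3   t4
   P0  -2    0   -3   -2    0
   P1   0    3    0    0    0
   P2  -3    0    0   -3   -3
   P3   0    0    0    0    1
   P4   3   -3    3    3    0

Candidate y = [3, 3, 1, 3, 3]; check y·C column-wise:
  col t0: 3·-2 + 3·0 + 1·-3 + 3·0 + 3·3 = 0
  col t1: 3·0 + 3·3 + 1·0 + 3·0 + 3·-3 = 0
  col t2: 3·-3 + 3·0 + 1·0 + 3·0 + 3·3 = 0
  col t3: 3·-2 + 3·0 + 1·-3 + 3·0 + 3·3 = 0
  col t4: 3·0 + 3·0 + 1·-3 + 3·1 + 3·0 = 0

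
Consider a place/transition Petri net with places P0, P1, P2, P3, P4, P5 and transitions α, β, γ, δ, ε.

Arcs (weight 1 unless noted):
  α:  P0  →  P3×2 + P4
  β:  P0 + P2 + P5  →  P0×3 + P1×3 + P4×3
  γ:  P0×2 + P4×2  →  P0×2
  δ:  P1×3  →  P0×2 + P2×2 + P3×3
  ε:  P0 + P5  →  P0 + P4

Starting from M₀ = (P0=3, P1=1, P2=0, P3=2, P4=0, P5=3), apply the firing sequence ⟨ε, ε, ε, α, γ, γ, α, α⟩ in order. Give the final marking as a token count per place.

step 1: fire ε:  (P0=3, P1=1, P2=0, P3=2, P4=0, P5=3) → (P0=3, P1=1, P2=0, P3=2, P4=1, P5=2)
step 2: fire ε:  (P0=3, P1=1, P2=0, P3=2, P4=1, P5=2) → (P0=3, P1=1, P2=0, P3=2, P4=2, P5=1)
step 3: fire ε:  (P0=3, P1=1, P2=0, P3=2, P4=2, P5=1) → (P0=3, P1=1, P2=0, P3=2, P4=3, P5=0)
step 4: fire α:  (P0=3, P1=1, P2=0, P3=2, P4=3, P5=0) → (P0=2, P1=1, P2=0, P3=4, P4=4, P5=0)
step 5: fire γ:  (P0=2, P1=1, P2=0, P3=4, P4=4, P5=0) → (P0=2, P1=1, P2=0, P3=4, P4=2, P5=0)
step 6: fire γ:  (P0=2, P1=1, P2=0, P3=4, P4=2, P5=0) → (P0=2, P1=1, P2=0, P3=4, P4=0, P5=0)
step 7: fire α:  (P0=2, P1=1, P2=0, P3=4, P4=0, P5=0) → (P0=1, P1=1, P2=0, P3=6, P4=1, P5=0)
step 8: fire α:  (P0=1, P1=1, P2=0, P3=6, P4=1, P5=0) → (P0=0, P1=1, P2=0, P3=8, P4=2, P5=0)

(P0=0, P1=1, P2=0, P3=8, P4=2, P5=0)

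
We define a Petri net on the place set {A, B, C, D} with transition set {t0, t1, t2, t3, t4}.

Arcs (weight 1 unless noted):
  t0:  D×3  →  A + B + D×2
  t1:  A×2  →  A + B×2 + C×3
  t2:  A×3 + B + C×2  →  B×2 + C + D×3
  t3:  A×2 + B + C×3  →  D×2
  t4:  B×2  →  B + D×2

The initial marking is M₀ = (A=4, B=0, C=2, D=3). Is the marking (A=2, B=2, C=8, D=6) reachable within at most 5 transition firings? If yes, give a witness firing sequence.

NO — not reachable within 5 firings

depth 0: 1 marking
depth 1: 3 markings reached so far
depth 2: 9 markings reached so far
depth 3: 20 markings reached so far
depth 4: 36 markings reached so far
depth 5: 60 markings reached so far
target is not among the 60 markings reachable within 5 steps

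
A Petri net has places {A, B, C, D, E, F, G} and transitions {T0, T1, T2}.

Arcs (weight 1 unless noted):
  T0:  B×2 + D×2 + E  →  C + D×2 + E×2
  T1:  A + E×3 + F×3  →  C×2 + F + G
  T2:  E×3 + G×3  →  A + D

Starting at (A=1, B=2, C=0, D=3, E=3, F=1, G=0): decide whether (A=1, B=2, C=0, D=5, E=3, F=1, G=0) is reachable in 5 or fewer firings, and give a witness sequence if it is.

depth 0: 1 marking
depth 1: 2 markings reached so far
depth 2: 2 markings reached so far
(frontier empty at depth 2; search complete)
target is not among the 2 markings reachable within 5 steps

NO — not reachable within 5 firings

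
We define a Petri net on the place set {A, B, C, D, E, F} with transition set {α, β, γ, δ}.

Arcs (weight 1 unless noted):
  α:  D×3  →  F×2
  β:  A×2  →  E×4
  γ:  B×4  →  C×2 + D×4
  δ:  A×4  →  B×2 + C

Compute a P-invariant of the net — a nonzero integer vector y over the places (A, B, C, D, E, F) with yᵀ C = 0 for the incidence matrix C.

y = (A:2, B:2, C:4, D:0, E:1, F:0)

Incidence matrix C (rows=places, cols=transitions):
        α    β    γ    δ
    A   0   -2    0   -4
    B   0    0   -4    2
    C   0    0    2    1
    D  -3    0    4    0
    E   0    4    0    0
    F   2    0    0    0

Candidate y = [2, 2, 4, 0, 1, 0]; check y·C column-wise:
  col α: 2·0 + 2·0 + 4·0 + 0·-3 + 1·0 + 0·2 = 0
  col β: 2·-2 + 2·0 + 4·0 + 1·4 = 0
  col γ: 2·0 + 2·-4 + 4·2 + 0·4 + 1·0 = 0
  col δ: 2·-4 + 2·2 + 4·1 + 1·0 = 0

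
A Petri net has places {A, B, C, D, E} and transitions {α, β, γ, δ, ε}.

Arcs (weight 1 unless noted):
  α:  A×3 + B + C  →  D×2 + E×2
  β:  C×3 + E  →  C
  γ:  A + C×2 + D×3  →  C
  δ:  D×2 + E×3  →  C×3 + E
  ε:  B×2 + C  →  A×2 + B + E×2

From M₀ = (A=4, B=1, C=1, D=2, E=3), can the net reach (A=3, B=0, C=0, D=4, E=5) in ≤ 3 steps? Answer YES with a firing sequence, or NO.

depth 0: 1 marking
depth 1: 3 markings reached so far
depth 2: 5 markings reached so far
depth 3: 7 markings reached so far
target is not among the 7 markings reachable within 3 steps

NO — not reachable within 3 firings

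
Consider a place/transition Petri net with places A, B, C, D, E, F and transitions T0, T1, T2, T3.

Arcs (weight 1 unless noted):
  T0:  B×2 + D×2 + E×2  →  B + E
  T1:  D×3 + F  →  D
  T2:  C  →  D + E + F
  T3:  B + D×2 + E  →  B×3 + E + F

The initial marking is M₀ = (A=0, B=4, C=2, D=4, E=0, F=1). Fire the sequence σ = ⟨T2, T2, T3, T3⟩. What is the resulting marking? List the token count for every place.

step 1: fire T2:  (A=0, B=4, C=2, D=4, E=0, F=1) → (A=0, B=4, C=1, D=5, E=1, F=2)
step 2: fire T2:  (A=0, B=4, C=1, D=5, E=1, F=2) → (A=0, B=4, C=0, D=6, E=2, F=3)
step 3: fire T3:  (A=0, B=4, C=0, D=6, E=2, F=3) → (A=0, B=6, C=0, D=4, E=2, F=4)
step 4: fire T3:  (A=0, B=6, C=0, D=4, E=2, F=4) → (A=0, B=8, C=0, D=2, E=2, F=5)

(A=0, B=8, C=0, D=2, E=2, F=5)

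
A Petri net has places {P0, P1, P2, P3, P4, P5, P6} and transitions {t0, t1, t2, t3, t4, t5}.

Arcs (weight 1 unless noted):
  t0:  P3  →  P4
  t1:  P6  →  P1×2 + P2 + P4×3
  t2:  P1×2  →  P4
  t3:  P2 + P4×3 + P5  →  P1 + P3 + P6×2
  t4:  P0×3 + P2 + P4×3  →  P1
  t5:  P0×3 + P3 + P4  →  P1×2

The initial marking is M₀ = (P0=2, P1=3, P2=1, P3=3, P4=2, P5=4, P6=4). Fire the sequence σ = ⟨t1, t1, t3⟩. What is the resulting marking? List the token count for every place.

(P0=2, P1=8, P2=2, P3=4, P4=5, P5=3, P6=4)

step 1: fire t1:  (P0=2, P1=3, P2=1, P3=3, P4=2, P5=4, P6=4) → (P0=2, P1=5, P2=2, P3=3, P4=5, P5=4, P6=3)
step 2: fire t1:  (P0=2, P1=5, P2=2, P3=3, P4=5, P5=4, P6=3) → (P0=2, P1=7, P2=3, P3=3, P4=8, P5=4, P6=2)
step 3: fire t3:  (P0=2, P1=7, P2=3, P3=3, P4=8, P5=4, P6=2) → (P0=2, P1=8, P2=2, P3=4, P4=5, P5=3, P6=4)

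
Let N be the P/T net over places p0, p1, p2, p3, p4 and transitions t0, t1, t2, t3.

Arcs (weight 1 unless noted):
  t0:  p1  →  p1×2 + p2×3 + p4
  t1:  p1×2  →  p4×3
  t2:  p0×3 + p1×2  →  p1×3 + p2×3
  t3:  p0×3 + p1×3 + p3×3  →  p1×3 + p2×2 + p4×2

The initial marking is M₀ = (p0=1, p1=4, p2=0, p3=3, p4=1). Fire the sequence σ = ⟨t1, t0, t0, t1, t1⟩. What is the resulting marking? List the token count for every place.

step 1: fire t1:  (p0=1, p1=4, p2=0, p3=3, p4=1) → (p0=1, p1=2, p2=0, p3=3, p4=4)
step 2: fire t0:  (p0=1, p1=2, p2=0, p3=3, p4=4) → (p0=1, p1=3, p2=3, p3=3, p4=5)
step 3: fire t0:  (p0=1, p1=3, p2=3, p3=3, p4=5) → (p0=1, p1=4, p2=6, p3=3, p4=6)
step 4: fire t1:  (p0=1, p1=4, p2=6, p3=3, p4=6) → (p0=1, p1=2, p2=6, p3=3, p4=9)
step 5: fire t1:  (p0=1, p1=2, p2=6, p3=3, p4=9) → (p0=1, p1=0, p2=6, p3=3, p4=12)

(p0=1, p1=0, p2=6, p3=3, p4=12)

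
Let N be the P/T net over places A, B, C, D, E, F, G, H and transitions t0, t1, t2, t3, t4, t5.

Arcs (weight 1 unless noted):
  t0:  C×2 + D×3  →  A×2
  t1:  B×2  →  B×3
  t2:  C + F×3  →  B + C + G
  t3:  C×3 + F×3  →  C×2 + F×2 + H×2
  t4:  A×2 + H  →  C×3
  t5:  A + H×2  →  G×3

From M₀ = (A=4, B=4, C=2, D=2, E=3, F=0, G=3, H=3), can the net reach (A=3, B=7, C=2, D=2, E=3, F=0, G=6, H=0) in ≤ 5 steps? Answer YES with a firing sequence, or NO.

NO — not reachable within 5 firings

depth 0: 1 marking
depth 1: 4 markings reached so far
depth 2: 9 markings reached so far
depth 3: 14 markings reached so far
depth 4: 19 markings reached so far
depth 5: 24 markings reached so far
target is not among the 24 markings reachable within 5 steps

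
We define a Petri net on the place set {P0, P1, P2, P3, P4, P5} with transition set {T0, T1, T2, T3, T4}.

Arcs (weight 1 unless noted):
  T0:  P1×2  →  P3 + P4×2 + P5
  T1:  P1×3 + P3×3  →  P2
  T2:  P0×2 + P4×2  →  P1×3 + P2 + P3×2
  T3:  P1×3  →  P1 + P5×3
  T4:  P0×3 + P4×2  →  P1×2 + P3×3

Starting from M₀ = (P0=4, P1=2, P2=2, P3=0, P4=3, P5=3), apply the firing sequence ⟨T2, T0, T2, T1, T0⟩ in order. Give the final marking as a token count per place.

(P0=0, P1=1, P2=5, P3=3, P4=3, P5=5)

step 1: fire T2:  (P0=4, P1=2, P2=2, P3=0, P4=3, P5=3) → (P0=2, P1=5, P2=3, P3=2, P4=1, P5=3)
step 2: fire T0:  (P0=2, P1=5, P2=3, P3=2, P4=1, P5=3) → (P0=2, P1=3, P2=3, P3=3, P4=3, P5=4)
step 3: fire T2:  (P0=2, P1=3, P2=3, P3=3, P4=3, P5=4) → (P0=0, P1=6, P2=4, P3=5, P4=1, P5=4)
step 4: fire T1:  (P0=0, P1=6, P2=4, P3=5, P4=1, P5=4) → (P0=0, P1=3, P2=5, P3=2, P4=1, P5=4)
step 5: fire T0:  (P0=0, P1=3, P2=5, P3=2, P4=1, P5=4) → (P0=0, P1=1, P2=5, P3=3, P4=3, P5=5)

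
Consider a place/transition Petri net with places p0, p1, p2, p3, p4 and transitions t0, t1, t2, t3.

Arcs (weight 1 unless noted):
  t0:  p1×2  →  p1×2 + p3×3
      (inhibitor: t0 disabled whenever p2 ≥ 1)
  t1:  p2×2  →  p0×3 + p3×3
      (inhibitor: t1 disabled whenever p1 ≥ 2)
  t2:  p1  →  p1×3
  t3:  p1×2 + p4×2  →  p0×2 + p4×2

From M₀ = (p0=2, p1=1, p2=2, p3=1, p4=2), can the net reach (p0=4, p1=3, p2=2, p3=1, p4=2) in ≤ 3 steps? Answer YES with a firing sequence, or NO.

YES — reachable via ⟨t2, t2, t3⟩ (3 firings)

step 1: fire t2:  (p0=2, p1=1, p2=2, p3=1, p4=2) → (p0=2, p1=3, p2=2, p3=1, p4=2)
step 2: fire t2:  (p0=2, p1=3, p2=2, p3=1, p4=2) → (p0=2, p1=5, p2=2, p3=1, p4=2)
step 3: fire t3:  (p0=2, p1=5, p2=2, p3=1, p4=2) → (p0=4, p1=3, p2=2, p3=1, p4=2)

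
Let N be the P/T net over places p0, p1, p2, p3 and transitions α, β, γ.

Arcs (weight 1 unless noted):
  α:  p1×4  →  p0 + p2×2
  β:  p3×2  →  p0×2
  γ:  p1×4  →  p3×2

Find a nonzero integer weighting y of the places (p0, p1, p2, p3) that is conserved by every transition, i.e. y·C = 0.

Incidence matrix C (rows=places, cols=transitions):
        α    β    γ
   p0   1    2    0
   p1  -4    0   -4
   p2   2    0    0
   p3   0   -2    2

Candidate y = [2, 1, 1, 2]; check y·C column-wise:
  col α: 2·1 + 1·-4 + 1·2 + 2·0 = 0
  col β: 2·2 + 1·0 + 1·0 + 2·-2 = 0
  col γ: 2·0 + 1·-4 + 1·0 + 2·2 = 0

y = (p0:2, p1:1, p2:1, p3:2)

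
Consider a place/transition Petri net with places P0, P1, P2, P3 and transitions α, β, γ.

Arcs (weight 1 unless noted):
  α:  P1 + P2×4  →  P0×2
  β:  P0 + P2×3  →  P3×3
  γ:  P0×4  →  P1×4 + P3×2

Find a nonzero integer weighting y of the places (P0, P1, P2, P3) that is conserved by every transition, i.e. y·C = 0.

y = (P0:3, P1:2, P2:1, P3:2)

Incidence matrix C (rows=places, cols=transitions):
        α    β    γ
   P0   2   -1   -4
   P1  -1    0    4
   P2  -4   -3    0
   P3   0    3    2

Candidate y = [3, 2, 1, 2]; check y·C column-wise:
  col α: 3·2 + 2·-1 + 1·-4 + 2·0 = 0
  col β: 3·-1 + 2·0 + 1·-3 + 2·3 = 0
  col γ: 3·-4 + 2·4 + 1·0 + 2·2 = 0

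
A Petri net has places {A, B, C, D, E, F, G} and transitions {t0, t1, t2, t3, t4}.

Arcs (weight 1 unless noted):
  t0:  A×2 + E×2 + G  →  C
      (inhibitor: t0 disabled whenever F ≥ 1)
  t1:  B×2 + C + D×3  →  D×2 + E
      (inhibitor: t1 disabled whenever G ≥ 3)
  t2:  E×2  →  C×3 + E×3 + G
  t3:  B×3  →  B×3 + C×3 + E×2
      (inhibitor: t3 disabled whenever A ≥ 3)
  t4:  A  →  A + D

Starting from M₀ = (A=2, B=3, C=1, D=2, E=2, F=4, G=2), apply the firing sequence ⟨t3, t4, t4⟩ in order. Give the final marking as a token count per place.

step 1: fire t3:  (A=2, B=3, C=1, D=2, E=2, F=4, G=2) → (A=2, B=3, C=4, D=2, E=4, F=4, G=2)
step 2: fire t4:  (A=2, B=3, C=4, D=2, E=4, F=4, G=2) → (A=2, B=3, C=4, D=3, E=4, F=4, G=2)
step 3: fire t4:  (A=2, B=3, C=4, D=3, E=4, F=4, G=2) → (A=2, B=3, C=4, D=4, E=4, F=4, G=2)

(A=2, B=3, C=4, D=4, E=4, F=4, G=2)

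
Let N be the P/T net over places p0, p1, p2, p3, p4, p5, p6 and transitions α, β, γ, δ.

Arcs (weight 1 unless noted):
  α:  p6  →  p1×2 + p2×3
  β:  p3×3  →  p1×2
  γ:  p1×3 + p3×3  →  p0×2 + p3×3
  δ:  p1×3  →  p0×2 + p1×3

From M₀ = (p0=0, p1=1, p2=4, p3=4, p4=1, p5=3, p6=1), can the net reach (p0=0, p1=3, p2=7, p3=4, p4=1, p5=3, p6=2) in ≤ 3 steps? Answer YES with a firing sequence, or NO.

NO — not reachable within 3 firings

depth 0: 1 marking
depth 1: 3 markings reached so far
depth 2: 7 markings reached so far
depth 3: 12 markings reached so far
target is not among the 12 markings reachable within 3 steps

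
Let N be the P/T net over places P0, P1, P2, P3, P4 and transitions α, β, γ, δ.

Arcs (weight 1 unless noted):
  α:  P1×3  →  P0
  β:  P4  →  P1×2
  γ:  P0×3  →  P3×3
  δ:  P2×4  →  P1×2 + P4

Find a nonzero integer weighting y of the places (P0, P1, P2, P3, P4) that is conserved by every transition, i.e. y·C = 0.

y = (P0:3, P1:1, P2:1, P3:3, P4:2)

Incidence matrix C (rows=places, cols=transitions):
        α    β    γ    δ
   P0   1    0   -3    0
   P1  -3    2    0    2
   P2   0    0    0   -4
   P3   0    0    3    0
   P4   0   -1    0    1

Candidate y = [3, 1, 1, 3, 2]; check y·C column-wise:
  col α: 3·1 + 1·-3 + 1·0 + 3·0 + 2·0 = 0
  col β: 3·0 + 1·2 + 1·0 + 3·0 + 2·-1 = 0
  col γ: 3·-3 + 1·0 + 1·0 + 3·3 + 2·0 = 0
  col δ: 3·0 + 1·2 + 1·-4 + 3·0 + 2·1 = 0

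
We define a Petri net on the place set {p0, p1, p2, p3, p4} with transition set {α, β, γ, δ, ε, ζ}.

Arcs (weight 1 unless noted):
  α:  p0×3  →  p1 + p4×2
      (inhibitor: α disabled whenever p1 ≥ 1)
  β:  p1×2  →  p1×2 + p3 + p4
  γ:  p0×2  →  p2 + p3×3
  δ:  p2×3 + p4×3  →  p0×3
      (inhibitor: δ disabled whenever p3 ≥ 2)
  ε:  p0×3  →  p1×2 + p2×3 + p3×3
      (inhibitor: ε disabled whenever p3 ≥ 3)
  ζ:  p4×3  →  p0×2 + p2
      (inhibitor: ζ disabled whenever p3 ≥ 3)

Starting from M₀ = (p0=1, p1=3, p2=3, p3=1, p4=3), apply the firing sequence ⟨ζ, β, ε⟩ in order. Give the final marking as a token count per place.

step 1: fire ζ:  (p0=1, p1=3, p2=3, p3=1, p4=3) → (p0=3, p1=3, p2=4, p3=1, p4=0)
step 2: fire β:  (p0=3, p1=3, p2=4, p3=1, p4=0) → (p0=3, p1=3, p2=4, p3=2, p4=1)
step 3: fire ε:  (p0=3, p1=3, p2=4, p3=2, p4=1) → (p0=0, p1=5, p2=7, p3=5, p4=1)

(p0=0, p1=5, p2=7, p3=5, p4=1)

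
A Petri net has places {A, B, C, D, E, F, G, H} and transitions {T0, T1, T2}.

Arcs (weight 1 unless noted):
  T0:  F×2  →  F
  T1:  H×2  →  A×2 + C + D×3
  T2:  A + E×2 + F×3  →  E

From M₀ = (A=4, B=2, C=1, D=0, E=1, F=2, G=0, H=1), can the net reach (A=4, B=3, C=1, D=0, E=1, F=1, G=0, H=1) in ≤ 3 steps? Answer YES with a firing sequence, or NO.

NO — not reachable within 3 firings

depth 0: 1 marking
depth 1: 2 markings reached so far
depth 2: 2 markings reached so far
(frontier empty at depth 2; search complete)
target is not among the 2 markings reachable within 3 steps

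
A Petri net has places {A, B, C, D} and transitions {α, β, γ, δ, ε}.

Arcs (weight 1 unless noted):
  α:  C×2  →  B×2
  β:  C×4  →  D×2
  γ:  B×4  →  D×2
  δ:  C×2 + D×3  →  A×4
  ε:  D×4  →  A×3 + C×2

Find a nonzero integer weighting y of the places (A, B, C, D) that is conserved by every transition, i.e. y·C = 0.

y = (A:2, B:1, C:1, D:2)

Incidence matrix C (rows=places, cols=transitions):
        α    β    γ    δ    ε
    A   0    0    0    4    3
    B   2    0   -4    0    0
    C  -2   -4    0   -2    2
    D   0    2    2   -3   -4

Candidate y = [2, 1, 1, 2]; check y·C column-wise:
  col α: 2·0 + 1·2 + 1·-2 + 2·0 = 0
  col β: 2·0 + 1·0 + 1·-4 + 2·2 = 0
  col γ: 2·0 + 1·-4 + 1·0 + 2·2 = 0
  col δ: 2·4 + 1·0 + 1·-2 + 2·-3 = 0
  col ε: 2·3 + 1·0 + 1·2 + 2·-4 = 0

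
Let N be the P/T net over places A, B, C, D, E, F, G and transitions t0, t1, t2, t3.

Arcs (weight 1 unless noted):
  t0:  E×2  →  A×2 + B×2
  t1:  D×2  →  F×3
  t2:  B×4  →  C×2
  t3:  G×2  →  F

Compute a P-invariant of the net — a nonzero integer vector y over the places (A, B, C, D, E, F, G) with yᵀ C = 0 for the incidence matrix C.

Incidence matrix C (rows=places, cols=transitions):
       t0   t1   t2   t3
    A   2    0    0    0
    B   2    0   -4    0
    C   0    0    2    0
    D   0   -2    0    0
    E  -2    0    0    0
    F   0    3    0    1
    G   0    0    0   -2

Candidate y = [1, -1, -2, 0, 0, 0, 0]; check y·C column-wise:
  col t0: 1·2 + -1·2 + -2·0 + 0·-2 = 0
  col t1: 1·0 + -1·0 + -2·0 + 0·-2 + 0·3 = 0
  col t2: 1·0 + -1·-4 + -2·2 = 0
  col t3: 1·0 + -1·0 + -2·0 + 0·1 + 0·-2 = 0

y = (A:1, B:-1, C:-2, D:0, E:0, F:0, G:0)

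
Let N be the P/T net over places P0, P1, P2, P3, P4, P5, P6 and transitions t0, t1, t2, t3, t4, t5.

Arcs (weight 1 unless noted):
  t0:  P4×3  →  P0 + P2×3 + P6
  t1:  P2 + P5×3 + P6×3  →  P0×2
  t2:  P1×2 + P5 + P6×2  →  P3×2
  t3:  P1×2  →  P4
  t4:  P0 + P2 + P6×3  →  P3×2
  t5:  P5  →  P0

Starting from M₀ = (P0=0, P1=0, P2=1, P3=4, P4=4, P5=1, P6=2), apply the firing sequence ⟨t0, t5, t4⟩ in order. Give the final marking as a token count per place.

(P0=1, P1=0, P2=3, P3=6, P4=1, P5=0, P6=0)

step 1: fire t0:  (P0=0, P1=0, P2=1, P3=4, P4=4, P5=1, P6=2) → (P0=1, P1=0, P2=4, P3=4, P4=1, P5=1, P6=3)
step 2: fire t5:  (P0=1, P1=0, P2=4, P3=4, P4=1, P5=1, P6=3) → (P0=2, P1=0, P2=4, P3=4, P4=1, P5=0, P6=3)
step 3: fire t4:  (P0=2, P1=0, P2=4, P3=4, P4=1, P5=0, P6=3) → (P0=1, P1=0, P2=3, P3=6, P4=1, P5=0, P6=0)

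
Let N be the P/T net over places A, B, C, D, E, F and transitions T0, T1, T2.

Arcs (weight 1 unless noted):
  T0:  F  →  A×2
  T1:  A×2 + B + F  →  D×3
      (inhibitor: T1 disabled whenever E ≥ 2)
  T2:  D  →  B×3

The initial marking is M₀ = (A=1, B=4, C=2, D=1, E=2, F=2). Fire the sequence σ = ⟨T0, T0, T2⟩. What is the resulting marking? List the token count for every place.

(A=5, B=7, C=2, D=0, E=2, F=0)

step 1: fire T0:  (A=1, B=4, C=2, D=1, E=2, F=2) → (A=3, B=4, C=2, D=1, E=2, F=1)
step 2: fire T0:  (A=3, B=4, C=2, D=1, E=2, F=1) → (A=5, B=4, C=2, D=1, E=2, F=0)
step 3: fire T2:  (A=5, B=4, C=2, D=1, E=2, F=0) → (A=5, B=7, C=2, D=0, E=2, F=0)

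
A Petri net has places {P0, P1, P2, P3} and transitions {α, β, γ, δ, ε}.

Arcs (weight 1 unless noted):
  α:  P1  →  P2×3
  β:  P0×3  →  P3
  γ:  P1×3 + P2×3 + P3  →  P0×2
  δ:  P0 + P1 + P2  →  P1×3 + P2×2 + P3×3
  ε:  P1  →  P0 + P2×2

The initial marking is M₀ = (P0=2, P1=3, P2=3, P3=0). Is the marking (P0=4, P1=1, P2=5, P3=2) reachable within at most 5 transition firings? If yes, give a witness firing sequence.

depth 0: 1 marking
depth 1: 4 markings reached so far
depth 2: 12 markings reached so far
depth 3: 27 markings reached so far
depth 4: 47 markings reached so far
depth 5: 73 markings reached so far
target is not among the 73 markings reachable within 5 steps

NO — not reachable within 5 firings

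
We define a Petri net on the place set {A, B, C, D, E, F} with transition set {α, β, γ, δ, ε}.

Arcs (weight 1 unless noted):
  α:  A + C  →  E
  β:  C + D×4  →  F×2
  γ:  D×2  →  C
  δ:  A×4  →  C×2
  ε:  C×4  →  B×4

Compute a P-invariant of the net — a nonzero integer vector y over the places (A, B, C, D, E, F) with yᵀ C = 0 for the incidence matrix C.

Incidence matrix C (rows=places, cols=transitions):
        α    β    γ    δ    ε
    A  -1    0    0   -4    0
    B   0    0    0    0    4
    C  -1   -1    1    2   -4
    D   0   -4   -2    0    0
    E   1    0    0    0    0
    F   0    2    0    0    0

Candidate y = [1, 2, 2, 1, 3, 3]; check y·C column-wise:
  col α: 1·-1 + 2·0 + 2·-1 + 1·0 + 3·1 + 3·0 = 0
  col β: 1·0 + 2·0 + 2·-1 + 1·-4 + 3·0 + 3·2 = 0
  col γ: 1·0 + 2·0 + 2·1 + 1·-2 + 3·0 + 3·0 = 0
  col δ: 1·-4 + 2·0 + 2·2 + 1·0 + 3·0 + 3·0 = 0
  col ε: 1·0 + 2·4 + 2·-4 + 1·0 + 3·0 + 3·0 = 0

y = (A:1, B:2, C:2, D:1, E:3, F:3)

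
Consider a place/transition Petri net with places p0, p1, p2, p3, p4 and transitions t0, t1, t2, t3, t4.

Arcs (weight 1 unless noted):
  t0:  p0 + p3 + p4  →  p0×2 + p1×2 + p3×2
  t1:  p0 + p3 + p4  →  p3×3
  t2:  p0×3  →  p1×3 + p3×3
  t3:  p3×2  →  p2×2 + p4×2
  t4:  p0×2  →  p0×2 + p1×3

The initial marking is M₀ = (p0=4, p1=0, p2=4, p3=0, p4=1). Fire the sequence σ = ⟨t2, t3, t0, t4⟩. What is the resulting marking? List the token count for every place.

(p0=2, p1=8, p2=6, p3=2, p4=2)

step 1: fire t2:  (p0=4, p1=0, p2=4, p3=0, p4=1) → (p0=1, p1=3, p2=4, p3=3, p4=1)
step 2: fire t3:  (p0=1, p1=3, p2=4, p3=3, p4=1) → (p0=1, p1=3, p2=6, p3=1, p4=3)
step 3: fire t0:  (p0=1, p1=3, p2=6, p3=1, p4=3) → (p0=2, p1=5, p2=6, p3=2, p4=2)
step 4: fire t4:  (p0=2, p1=5, p2=6, p3=2, p4=2) → (p0=2, p1=8, p2=6, p3=2, p4=2)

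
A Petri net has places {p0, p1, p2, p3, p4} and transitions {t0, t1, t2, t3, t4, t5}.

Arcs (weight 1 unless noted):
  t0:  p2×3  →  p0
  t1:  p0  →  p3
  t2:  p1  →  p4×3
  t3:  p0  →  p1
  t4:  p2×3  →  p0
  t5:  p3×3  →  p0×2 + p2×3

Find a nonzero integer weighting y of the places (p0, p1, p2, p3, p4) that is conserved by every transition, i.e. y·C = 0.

Incidence matrix C (rows=places, cols=transitions):
       t0   t1   t2   t3   t4   t5
   p0   1   -1    0   -1    1    2
   p1   0    0   -1    1    0    0
   p2  -3    0    0    0   -3    3
   p3   0    1    0    0    0   -3
   p4   0    0    3    0    0    0

Candidate y = [3, 3, 1, 3, 1]; check y·C column-wise:
  col t0: 3·1 + 3·0 + 1·-3 + 3·0 + 1·0 = 0
  col t1: 3·-1 + 3·0 + 1·0 + 3·1 + 1·0 = 0
  col t2: 3·0 + 3·-1 + 1·0 + 3·0 + 1·3 = 0
  col t3: 3·-1 + 3·1 + 1·0 + 3·0 + 1·0 = 0
  col t4: 3·1 + 3·0 + 1·-3 + 3·0 + 1·0 = 0
  col t5: 3·2 + 3·0 + 1·3 + 3·-3 + 1·0 = 0

y = (p0:3, p1:3, p2:1, p3:3, p4:1)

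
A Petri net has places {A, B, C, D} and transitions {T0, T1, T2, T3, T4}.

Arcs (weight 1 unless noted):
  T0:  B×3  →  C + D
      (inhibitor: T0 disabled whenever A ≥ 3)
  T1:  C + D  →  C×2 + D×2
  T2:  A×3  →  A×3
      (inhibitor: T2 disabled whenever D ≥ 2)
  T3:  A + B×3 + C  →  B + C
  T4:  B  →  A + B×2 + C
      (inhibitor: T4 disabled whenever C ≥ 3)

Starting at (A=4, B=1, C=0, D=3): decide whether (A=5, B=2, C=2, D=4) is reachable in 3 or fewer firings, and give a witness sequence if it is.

step 1: fire T4:  (A=4, B=1, C=0, D=3) → (A=5, B=2, C=1, D=3)
step 2: fire T1:  (A=5, B=2, C=1, D=3) → (A=5, B=2, C=2, D=4)

YES — reachable via ⟨T4, T1⟩ (2 firings)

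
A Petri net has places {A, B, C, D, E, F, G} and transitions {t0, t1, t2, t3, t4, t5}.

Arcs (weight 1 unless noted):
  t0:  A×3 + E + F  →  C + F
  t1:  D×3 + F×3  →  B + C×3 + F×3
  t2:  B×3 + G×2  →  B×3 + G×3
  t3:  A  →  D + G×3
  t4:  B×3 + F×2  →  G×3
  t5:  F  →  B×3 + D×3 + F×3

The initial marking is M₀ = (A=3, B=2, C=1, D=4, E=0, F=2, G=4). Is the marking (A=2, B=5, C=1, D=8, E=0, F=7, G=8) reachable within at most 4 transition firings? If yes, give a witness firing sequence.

depth 0: 1 marking
depth 1: 3 markings reached so far
depth 2: 9 markings reached so far
depth 3: 24 markings reached so far
depth 4: 55 markings reached so far
target is not among the 55 markings reachable within 4 steps

NO — not reachable within 4 firings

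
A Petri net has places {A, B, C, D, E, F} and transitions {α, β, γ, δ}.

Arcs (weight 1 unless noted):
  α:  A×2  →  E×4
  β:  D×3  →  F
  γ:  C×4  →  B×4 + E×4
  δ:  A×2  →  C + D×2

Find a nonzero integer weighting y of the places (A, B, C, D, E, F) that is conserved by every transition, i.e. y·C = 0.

y = (A:2, B:3, C:4, D:0, E:1, F:0)

Incidence matrix C (rows=places, cols=transitions):
        α    β    γ    δ
    A  -2    0    0   -2
    B   0    0    4    0
    C   0    0   -4    1
    D   0   -3    0    2
    E   4    0    4    0
    F   0    1    0    0

Candidate y = [2, 3, 4, 0, 1, 0]; check y·C column-wise:
  col α: 2·-2 + 3·0 + 4·0 + 1·4 = 0
  col β: 2·0 + 3·0 + 4·0 + 0·-3 + 1·0 + 0·1 = 0
  col γ: 2·0 + 3·4 + 4·-4 + 1·4 = 0
  col δ: 2·-2 + 3·0 + 4·1 + 0·2 + 1·0 = 0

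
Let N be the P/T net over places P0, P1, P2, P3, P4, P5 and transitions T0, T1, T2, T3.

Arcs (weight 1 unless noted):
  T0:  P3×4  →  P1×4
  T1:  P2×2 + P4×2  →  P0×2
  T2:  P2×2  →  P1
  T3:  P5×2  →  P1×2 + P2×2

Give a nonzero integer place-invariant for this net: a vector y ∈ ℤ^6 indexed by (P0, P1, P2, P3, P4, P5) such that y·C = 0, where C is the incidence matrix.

y = (P0:1, P1:0, P2:0, P3:0, P4:1, P5:0)

Incidence matrix C (rows=places, cols=transitions):
       T0   T1   T2   T3
   P0   0    2    0    0
   P1   4    0    1    2
   P2   0   -2   -2    2
   P3  -4    0    0    0
   P4   0   -2    0    0
   P5   0    0    0   -2

Candidate y = [1, 0, 0, 0, 1, 0]; check y·C column-wise:
  col T0: 1·0 + 0·4 + 0·-4 + 1·0 = 0
  col T1: 1·2 + 0·-2 + 1·-2 = 0
  col T2: 1·0 + 0·1 + 0·-2 + 1·0 = 0
  col T3: 1·0 + 0·2 + 0·2 + 1·0 + 0·-2 = 0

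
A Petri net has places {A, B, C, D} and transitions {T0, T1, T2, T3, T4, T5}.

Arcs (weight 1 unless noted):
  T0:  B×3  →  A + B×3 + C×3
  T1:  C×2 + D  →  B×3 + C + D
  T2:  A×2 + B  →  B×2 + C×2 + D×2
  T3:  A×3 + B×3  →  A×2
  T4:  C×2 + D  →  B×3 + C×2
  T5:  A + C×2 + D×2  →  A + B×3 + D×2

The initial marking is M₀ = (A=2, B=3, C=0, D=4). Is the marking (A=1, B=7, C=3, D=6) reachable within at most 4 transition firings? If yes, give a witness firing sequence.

YES — reachable via ⟨T0, T2, T5⟩ (3 firings)

step 1: fire T0:  (A=2, B=3, C=0, D=4) → (A=3, B=3, C=3, D=4)
step 2: fire T2:  (A=3, B=3, C=3, D=4) → (A=1, B=4, C=5, D=6)
step 3: fire T5:  (A=1, B=4, C=5, D=6) → (A=1, B=7, C=3, D=6)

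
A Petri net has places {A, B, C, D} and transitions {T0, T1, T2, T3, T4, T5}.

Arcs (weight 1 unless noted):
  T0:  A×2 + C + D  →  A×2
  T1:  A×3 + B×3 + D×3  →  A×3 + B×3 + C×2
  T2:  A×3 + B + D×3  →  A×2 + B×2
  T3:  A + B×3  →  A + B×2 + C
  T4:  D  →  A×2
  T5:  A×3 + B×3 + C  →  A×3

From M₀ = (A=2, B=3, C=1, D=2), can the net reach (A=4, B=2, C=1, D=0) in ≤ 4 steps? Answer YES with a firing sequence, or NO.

YES — reachable via ⟨T0, T3, T4⟩ (3 firings)

step 1: fire T0:  (A=2, B=3, C=1, D=2) → (A=2, B=3, C=0, D=1)
step 2: fire T3:  (A=2, B=3, C=0, D=1) → (A=2, B=2, C=1, D=1)
step 3: fire T4:  (A=2, B=2, C=1, D=1) → (A=4, B=2, C=1, D=0)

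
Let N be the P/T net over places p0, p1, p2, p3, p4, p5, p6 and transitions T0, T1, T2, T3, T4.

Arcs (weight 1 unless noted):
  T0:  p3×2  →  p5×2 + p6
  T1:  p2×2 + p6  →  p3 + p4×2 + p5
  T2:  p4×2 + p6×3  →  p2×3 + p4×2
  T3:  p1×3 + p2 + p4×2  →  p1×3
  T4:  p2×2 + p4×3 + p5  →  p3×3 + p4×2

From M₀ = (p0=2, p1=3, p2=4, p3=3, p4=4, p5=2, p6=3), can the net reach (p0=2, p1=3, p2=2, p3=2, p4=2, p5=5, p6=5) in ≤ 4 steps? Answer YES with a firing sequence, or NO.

NO — not reachable within 4 firings

depth 0: 1 marking
depth 1: 6 markings reached so far
depth 2: 18 markings reached so far
depth 3: 33 markings reached so far
depth 4: 48 markings reached so far
target is not among the 48 markings reachable within 4 steps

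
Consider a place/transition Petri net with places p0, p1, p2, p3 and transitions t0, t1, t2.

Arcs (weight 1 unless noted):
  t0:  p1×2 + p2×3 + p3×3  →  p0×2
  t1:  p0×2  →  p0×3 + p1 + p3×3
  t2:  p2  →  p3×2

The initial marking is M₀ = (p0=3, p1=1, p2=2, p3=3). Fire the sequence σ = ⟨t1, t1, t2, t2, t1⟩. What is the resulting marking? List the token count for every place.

step 1: fire t1:  (p0=3, p1=1, p2=2, p3=3) → (p0=4, p1=2, p2=2, p3=6)
step 2: fire t1:  (p0=4, p1=2, p2=2, p3=6) → (p0=5, p1=3, p2=2, p3=9)
step 3: fire t2:  (p0=5, p1=3, p2=2, p3=9) → (p0=5, p1=3, p2=1, p3=11)
step 4: fire t2:  (p0=5, p1=3, p2=1, p3=11) → (p0=5, p1=3, p2=0, p3=13)
step 5: fire t1:  (p0=5, p1=3, p2=0, p3=13) → (p0=6, p1=4, p2=0, p3=16)

(p0=6, p1=4, p2=0, p3=16)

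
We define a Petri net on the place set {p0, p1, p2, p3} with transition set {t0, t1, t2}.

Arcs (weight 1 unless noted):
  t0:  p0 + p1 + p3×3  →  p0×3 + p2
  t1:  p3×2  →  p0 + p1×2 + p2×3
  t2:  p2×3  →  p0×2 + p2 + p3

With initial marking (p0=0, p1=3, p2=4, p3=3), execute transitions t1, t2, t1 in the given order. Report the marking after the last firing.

step 1: fire t1:  (p0=0, p1=3, p2=4, p3=3) → (p0=1, p1=5, p2=7, p3=1)
step 2: fire t2:  (p0=1, p1=5, p2=7, p3=1) → (p0=3, p1=5, p2=5, p3=2)
step 3: fire t1:  (p0=3, p1=5, p2=5, p3=2) → (p0=4, p1=7, p2=8, p3=0)

(p0=4, p1=7, p2=8, p3=0)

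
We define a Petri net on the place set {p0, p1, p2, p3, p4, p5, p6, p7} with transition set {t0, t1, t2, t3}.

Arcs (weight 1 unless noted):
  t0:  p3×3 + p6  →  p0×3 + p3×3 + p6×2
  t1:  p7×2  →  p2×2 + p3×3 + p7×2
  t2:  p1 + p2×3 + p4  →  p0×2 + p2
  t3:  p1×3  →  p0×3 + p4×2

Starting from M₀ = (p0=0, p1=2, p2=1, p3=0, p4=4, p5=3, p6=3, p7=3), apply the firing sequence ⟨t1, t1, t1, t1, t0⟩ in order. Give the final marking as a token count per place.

(p0=3, p1=2, p2=9, p3=12, p4=4, p5=3, p6=4, p7=3)

step 1: fire t1:  (p0=0, p1=2, p2=1, p3=0, p4=4, p5=3, p6=3, p7=3) → (p0=0, p1=2, p2=3, p3=3, p4=4, p5=3, p6=3, p7=3)
step 2: fire t1:  (p0=0, p1=2, p2=3, p3=3, p4=4, p5=3, p6=3, p7=3) → (p0=0, p1=2, p2=5, p3=6, p4=4, p5=3, p6=3, p7=3)
step 3: fire t1:  (p0=0, p1=2, p2=5, p3=6, p4=4, p5=3, p6=3, p7=3) → (p0=0, p1=2, p2=7, p3=9, p4=4, p5=3, p6=3, p7=3)
step 4: fire t1:  (p0=0, p1=2, p2=7, p3=9, p4=4, p5=3, p6=3, p7=3) → (p0=0, p1=2, p2=9, p3=12, p4=4, p5=3, p6=3, p7=3)
step 5: fire t0:  (p0=0, p1=2, p2=9, p3=12, p4=4, p5=3, p6=3, p7=3) → (p0=3, p1=2, p2=9, p3=12, p4=4, p5=3, p6=4, p7=3)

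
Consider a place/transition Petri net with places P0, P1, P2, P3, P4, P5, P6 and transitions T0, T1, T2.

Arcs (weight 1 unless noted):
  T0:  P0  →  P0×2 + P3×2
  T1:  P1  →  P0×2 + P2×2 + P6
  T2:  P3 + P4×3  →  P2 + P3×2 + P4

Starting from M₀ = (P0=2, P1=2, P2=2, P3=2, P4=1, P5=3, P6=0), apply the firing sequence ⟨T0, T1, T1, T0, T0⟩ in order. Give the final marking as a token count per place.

step 1: fire T0:  (P0=2, P1=2, P2=2, P3=2, P4=1, P5=3, P6=0) → (P0=3, P1=2, P2=2, P3=4, P4=1, P5=3, P6=0)
step 2: fire T1:  (P0=3, P1=2, P2=2, P3=4, P4=1, P5=3, P6=0) → (P0=5, P1=1, P2=4, P3=4, P4=1, P5=3, P6=1)
step 3: fire T1:  (P0=5, P1=1, P2=4, P3=4, P4=1, P5=3, P6=1) → (P0=7, P1=0, P2=6, P3=4, P4=1, P5=3, P6=2)
step 4: fire T0:  (P0=7, P1=0, P2=6, P3=4, P4=1, P5=3, P6=2) → (P0=8, P1=0, P2=6, P3=6, P4=1, P5=3, P6=2)
step 5: fire T0:  (P0=8, P1=0, P2=6, P3=6, P4=1, P5=3, P6=2) → (P0=9, P1=0, P2=6, P3=8, P4=1, P5=3, P6=2)

(P0=9, P1=0, P2=6, P3=8, P4=1, P5=3, P6=2)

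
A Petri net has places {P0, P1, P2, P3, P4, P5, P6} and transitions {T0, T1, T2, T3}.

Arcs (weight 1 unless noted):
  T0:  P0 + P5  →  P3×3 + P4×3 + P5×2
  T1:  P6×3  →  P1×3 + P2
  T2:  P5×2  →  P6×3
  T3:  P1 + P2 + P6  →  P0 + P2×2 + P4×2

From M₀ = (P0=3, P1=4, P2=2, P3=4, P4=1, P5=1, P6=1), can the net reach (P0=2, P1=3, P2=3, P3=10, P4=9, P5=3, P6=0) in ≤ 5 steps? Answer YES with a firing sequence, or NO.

step 1: fire T0:  (P0=3, P1=4, P2=2, P3=4, P4=1, P5=1, P6=1) → (P0=2, P1=4, P2=2, P3=7, P4=4, P5=2, P6=1)
step 2: fire T0:  (P0=2, P1=4, P2=2, P3=7, P4=4, P5=2, P6=1) → (P0=1, P1=4, P2=2, P3=10, P4=7, P5=3, P6=1)
step 3: fire T3:  (P0=1, P1=4, P2=2, P3=10, P4=7, P5=3, P6=1) → (P0=2, P1=3, P2=3, P3=10, P4=9, P5=3, P6=0)

YES — reachable via ⟨T0, T0, T3⟩ (3 firings)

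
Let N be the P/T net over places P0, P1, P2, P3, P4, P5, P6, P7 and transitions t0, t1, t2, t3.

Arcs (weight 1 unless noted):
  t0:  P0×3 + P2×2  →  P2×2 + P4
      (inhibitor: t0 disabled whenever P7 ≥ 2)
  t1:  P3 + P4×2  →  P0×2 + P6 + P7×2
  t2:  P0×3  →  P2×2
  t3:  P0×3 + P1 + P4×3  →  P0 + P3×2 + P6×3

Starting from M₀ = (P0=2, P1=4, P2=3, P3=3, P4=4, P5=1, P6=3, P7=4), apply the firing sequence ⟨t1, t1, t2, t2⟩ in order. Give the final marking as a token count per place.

(P0=0, P1=4, P2=7, P3=1, P4=0, P5=1, P6=5, P7=8)

step 1: fire t1:  (P0=2, P1=4, P2=3, P3=3, P4=4, P5=1, P6=3, P7=4) → (P0=4, P1=4, P2=3, P3=2, P4=2, P5=1, P6=4, P7=6)
step 2: fire t1:  (P0=4, P1=4, P2=3, P3=2, P4=2, P5=1, P6=4, P7=6) → (P0=6, P1=4, P2=3, P3=1, P4=0, P5=1, P6=5, P7=8)
step 3: fire t2:  (P0=6, P1=4, P2=3, P3=1, P4=0, P5=1, P6=5, P7=8) → (P0=3, P1=4, P2=5, P3=1, P4=0, P5=1, P6=5, P7=8)
step 4: fire t2:  (P0=3, P1=4, P2=5, P3=1, P4=0, P5=1, P6=5, P7=8) → (P0=0, P1=4, P2=7, P3=1, P4=0, P5=1, P6=5, P7=8)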